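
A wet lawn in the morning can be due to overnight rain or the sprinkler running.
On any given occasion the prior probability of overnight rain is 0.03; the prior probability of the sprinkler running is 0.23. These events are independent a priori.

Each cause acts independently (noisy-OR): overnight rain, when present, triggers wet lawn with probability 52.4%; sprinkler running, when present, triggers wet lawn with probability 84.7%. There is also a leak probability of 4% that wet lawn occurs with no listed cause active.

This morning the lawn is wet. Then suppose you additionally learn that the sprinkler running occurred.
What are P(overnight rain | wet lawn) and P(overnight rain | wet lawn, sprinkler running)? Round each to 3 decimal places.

P(overnight rain | wet lawn) ≈ 0.079; P(overnight rain | wet lawn, sprinkler running) ≈ 0.033

Under noisy-OR, P(wet lawn | causes) = 1 − (1−0.04)·∏(1−qᵢ) over the active causes.
P(wet lawn) = 0.04*0.97*0.77 + 0.85312*0.97*0.23 + 0.54304*0.03*0.77 + 0.930085*0.03*0.23 = 0.029876 + 0.190331 + 0.012544 + 0.006418 = 0.239169
Of this, 0.018962 comes from 0.012544 + 0.006418 (the overnight rain=true cases).
Hence the posterior is 0.018962/0.239169 ≈ 0.079.

Now condition on the additional information:
P(wet lawn | sprinkler running) = 0.85312*0.97 + 0.930085*0.03 = 0.827526 + 0.027903 = 0.855429
Restricting to configurations with overnight rain present: 0.930085*0.03 = 0.027903.
So P(overnight rain | wet lawn, sprinkler running) = 0.027903/0.855429 ≈ 0.033.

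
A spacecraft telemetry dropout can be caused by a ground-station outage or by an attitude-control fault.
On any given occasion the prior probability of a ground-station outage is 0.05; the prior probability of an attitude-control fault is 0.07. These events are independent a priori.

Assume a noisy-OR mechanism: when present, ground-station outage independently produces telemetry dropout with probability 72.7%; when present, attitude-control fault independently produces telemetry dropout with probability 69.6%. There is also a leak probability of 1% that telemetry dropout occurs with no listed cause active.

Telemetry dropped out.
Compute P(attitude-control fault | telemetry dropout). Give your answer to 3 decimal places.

P(attitude-control fault | telemetry dropout) ≈ 0.537

Under noisy-OR, P(telemetry dropout | causes) = 1 − (1−0.01)·∏(1−qᵢ) over the active causes.
P(telemetry dropout) = 0.01·0.95·0.93 + 0.69904·0.95·0.07 + 0.72973·0.05·0.93 + 0.917838·0.05·0.07 = 0.008835 + 0.046486 + 0.033932 + 0.003212 = 0.092465
Of this, 0.049698 comes from 0.046486 + 0.003212 (the attitude-control fault=true cases).
Hence the posterior is 0.049698/0.092465 ≈ 0.537.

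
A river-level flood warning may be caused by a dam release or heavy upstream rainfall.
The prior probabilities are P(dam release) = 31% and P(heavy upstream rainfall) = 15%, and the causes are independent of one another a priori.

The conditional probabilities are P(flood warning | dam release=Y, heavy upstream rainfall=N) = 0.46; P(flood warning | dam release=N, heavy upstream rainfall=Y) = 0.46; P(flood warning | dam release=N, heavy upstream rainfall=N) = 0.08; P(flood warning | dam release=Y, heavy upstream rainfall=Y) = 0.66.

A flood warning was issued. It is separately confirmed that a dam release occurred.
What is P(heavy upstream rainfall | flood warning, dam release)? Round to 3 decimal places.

P(heavy upstream rainfall | flood warning, dam release) ≈ 0.202

P(flood warning | dam release) = 0.46·0.85 + 0.66·0.15 = 0.391000 + 0.099000 = 0.490000
The heavy upstream rainfall-present share is 0.66·0.15 = 0.099000.
So P(heavy upstream rainfall | flood warning, dam release) = 0.099000/0.490000 ≈ 0.202.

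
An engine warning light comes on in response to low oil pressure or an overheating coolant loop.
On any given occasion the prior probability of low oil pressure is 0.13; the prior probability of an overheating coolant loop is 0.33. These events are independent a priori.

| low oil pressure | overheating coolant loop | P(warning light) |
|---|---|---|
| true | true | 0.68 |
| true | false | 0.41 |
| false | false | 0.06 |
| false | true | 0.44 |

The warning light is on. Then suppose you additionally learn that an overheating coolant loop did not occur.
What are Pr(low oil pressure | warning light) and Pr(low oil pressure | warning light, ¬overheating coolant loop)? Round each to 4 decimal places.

Enumerate the 4 (low oil pressure, overheating coolant loop) configurations and weight by the priors:
  P(warning light) = 0.06*0.87*0.67 + 0.44*0.87*0.33 + 0.41*0.13*0.67 + 0.68*0.13*0.33
        = 0.034974 + 0.126324 + 0.035711 + 0.029172 = 0.226181
Configurations with low oil pressure contribute 0.064883, so
  P(low oil pressure | warning light) = 0.064883 / 0.226181 ≈ 0.2869

Now condition on the additional information:
Enumerate both values of low oil pressure and weight by the priors:
  P(warning light | ¬overheating coolant loop) = 0.06×0.87 + 0.41×0.13
        = 0.052200 + 0.053300 = 0.105500
Keeping only the low oil pressure-present terms gives 0.053300, so
  P(low oil pressure | warning light, ¬overheating coolant loop) = 0.053300 / 0.105500 ≈ 0.5052

Pr(low oil pressure | warning light) ≈ 0.2869; Pr(low oil pressure | warning light, ¬overheating coolant loop) ≈ 0.5052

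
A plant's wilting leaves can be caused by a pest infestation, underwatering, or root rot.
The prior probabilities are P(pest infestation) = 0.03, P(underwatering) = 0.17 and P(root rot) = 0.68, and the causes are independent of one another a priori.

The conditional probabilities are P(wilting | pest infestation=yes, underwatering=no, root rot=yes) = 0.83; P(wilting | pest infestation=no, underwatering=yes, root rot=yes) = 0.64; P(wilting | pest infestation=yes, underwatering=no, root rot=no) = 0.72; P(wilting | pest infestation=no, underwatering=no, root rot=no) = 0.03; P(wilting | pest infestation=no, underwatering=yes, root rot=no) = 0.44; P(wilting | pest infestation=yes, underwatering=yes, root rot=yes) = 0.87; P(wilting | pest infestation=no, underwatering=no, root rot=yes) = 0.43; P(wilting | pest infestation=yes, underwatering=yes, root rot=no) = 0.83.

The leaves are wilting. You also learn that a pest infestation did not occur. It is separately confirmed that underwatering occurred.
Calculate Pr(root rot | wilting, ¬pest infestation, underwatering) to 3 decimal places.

Numerator (weight on configurations with root rot): 0.64*0.68 = 0.435200
The normalizing constant is 0.44*0.32 + 0.64*0.68 = 0.576000
P(root rot | wilting, ¬pest infestation, underwatering) = 0.435200/0.576000 ≈ 0.756

Pr(root rot | wilting, ¬pest infestation, underwatering) ≈ 0.756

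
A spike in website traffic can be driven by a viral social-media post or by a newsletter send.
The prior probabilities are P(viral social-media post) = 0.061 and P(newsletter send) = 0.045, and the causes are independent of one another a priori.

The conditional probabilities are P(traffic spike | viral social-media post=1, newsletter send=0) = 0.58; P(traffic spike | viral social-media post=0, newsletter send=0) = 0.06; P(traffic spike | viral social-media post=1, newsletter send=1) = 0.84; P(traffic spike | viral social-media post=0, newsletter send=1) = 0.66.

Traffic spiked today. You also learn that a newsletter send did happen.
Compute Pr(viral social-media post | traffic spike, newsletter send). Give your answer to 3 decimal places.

P(traffic spike | newsletter send) = 0.66*0.939 + 0.84*0.061 = 0.619740 + 0.051240 = 0.670980
Restricting to configurations with viral social-media post present: 0.84*0.061 = 0.051240.
P(viral social-media post | traffic spike, newsletter send) = 0.051240 / 0.670980 ≈ 0.076

Pr(viral social-media post | traffic spike, newsletter send) ≈ 0.076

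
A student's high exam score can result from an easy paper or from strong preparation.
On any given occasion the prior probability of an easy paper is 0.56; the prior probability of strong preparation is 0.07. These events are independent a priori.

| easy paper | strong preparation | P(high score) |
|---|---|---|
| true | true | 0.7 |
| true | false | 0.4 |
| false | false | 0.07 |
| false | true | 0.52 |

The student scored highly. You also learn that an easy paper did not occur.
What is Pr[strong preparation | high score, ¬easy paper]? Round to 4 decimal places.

Pr[strong preparation | high score, ¬easy paper] ≈ 0.3586

P(high score | ¬easy paper) = 0.07*0.93 + 0.52*0.07 = 0.065100 + 0.036400 = 0.101500
Of this, 0.036400 comes from 0.52*0.07 (the strong preparation=true cases).
So P(strong preparation | high score, ¬easy paper) = 0.036400/0.101500 ≈ 0.3586.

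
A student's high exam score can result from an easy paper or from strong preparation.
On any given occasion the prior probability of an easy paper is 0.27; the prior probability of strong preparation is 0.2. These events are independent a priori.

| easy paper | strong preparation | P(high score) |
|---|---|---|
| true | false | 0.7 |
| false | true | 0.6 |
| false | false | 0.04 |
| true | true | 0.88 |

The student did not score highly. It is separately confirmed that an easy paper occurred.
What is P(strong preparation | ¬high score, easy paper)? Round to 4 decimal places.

For the numerator, keep only strong preparation=true terms: 0.12·0.2 = 0.024000
The normalizing constant is 0.3·0.8 + 0.12·0.2 = 0.264000
Posterior = 0.024000 / 0.264000 ≈ 0.0909

P(strong preparation | ¬high score, easy paper) ≈ 0.0909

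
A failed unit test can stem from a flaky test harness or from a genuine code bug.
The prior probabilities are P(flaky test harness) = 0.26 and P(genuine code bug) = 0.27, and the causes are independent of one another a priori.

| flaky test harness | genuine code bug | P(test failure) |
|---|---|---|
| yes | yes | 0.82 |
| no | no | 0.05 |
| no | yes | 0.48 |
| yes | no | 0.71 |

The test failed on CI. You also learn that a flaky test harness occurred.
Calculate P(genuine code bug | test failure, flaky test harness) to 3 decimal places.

Enumerate both values of genuine code bug and weight by the priors:
  P(test failure | flaky test harness) = 0.71*0.73 + 0.82*0.27
        = 0.518300 + 0.221400 = 0.739700
Configurations with genuine code bug contribute 0.221400, so
  P(genuine code bug | test failure, flaky test harness) = 0.221400 / 0.739700 ≈ 0.299

P(genuine code bug | test failure, flaky test harness) ≈ 0.299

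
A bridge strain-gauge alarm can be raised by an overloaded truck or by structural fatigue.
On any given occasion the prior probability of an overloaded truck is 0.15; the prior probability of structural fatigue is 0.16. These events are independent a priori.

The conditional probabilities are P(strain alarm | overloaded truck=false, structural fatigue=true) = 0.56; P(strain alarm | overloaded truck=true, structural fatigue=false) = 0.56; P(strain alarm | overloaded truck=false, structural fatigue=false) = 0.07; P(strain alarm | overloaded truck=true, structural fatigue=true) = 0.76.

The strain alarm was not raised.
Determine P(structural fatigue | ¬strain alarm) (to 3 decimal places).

P(¬strain alarm) = 0.93×0.85×0.84 + 0.44×0.85×0.16 + 0.44×0.15×0.84 + 0.24×0.15×0.16 = 0.664020 + 0.059840 + 0.055440 + 0.005760 = 0.785060
Restricting to configurations with structural fatigue present: 0.059840 + 0.005760 = 0.065600.
So P(structural fatigue | ¬strain alarm) = 0.065600/0.785060 ≈ 0.084.

P(structural fatigue | ¬strain alarm) ≈ 0.084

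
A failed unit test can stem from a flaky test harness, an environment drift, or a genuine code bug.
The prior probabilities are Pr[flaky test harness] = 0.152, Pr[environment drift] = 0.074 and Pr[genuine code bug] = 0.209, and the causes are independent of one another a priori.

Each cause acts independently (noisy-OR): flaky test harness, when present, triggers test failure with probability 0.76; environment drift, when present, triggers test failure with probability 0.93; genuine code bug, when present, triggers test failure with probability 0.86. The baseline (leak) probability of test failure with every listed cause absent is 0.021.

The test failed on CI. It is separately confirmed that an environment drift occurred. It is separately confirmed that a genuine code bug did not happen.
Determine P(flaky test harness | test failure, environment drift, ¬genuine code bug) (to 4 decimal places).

Under noisy-OR, P(test failure | causes) = 1 − (1−0.021)·∏(1−qᵢ) over the active causes.
Weight on flaky test harness=true, given the evidence: 0.983553×0.152 = 0.149500
Normalizer over all consistent configurations: 0.93147×0.848 + 0.983553×0.152 = 0.939387
Posterior = 0.149500 / 0.939387 ≈ 0.1591

P(flaky test harness | test failure, environment drift, ¬genuine code bug) ≈ 0.1591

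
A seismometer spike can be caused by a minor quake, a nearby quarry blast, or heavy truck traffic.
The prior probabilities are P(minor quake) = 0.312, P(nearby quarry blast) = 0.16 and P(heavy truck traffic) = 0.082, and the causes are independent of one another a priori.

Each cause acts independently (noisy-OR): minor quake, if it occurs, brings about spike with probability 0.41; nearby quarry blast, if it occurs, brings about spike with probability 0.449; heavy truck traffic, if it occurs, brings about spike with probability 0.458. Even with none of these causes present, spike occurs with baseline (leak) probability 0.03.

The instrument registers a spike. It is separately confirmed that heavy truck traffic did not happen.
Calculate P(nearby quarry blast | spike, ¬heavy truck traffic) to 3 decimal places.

P(nearby quarry blast | spike, ¬heavy truck traffic) ≈ 0.398

Under noisy-OR, P(spike | causes) = 1 − (1−0.03)·∏(1−qᵢ) over the active causes.
Sum P(spike|·) weighted by the priors over the 4 (minor quake, nearby quarry blast) configurations:
  P(spike | ¬heavy truck traffic) = 0.03×0.688×0.84 + 0.46553×0.688×0.16 + 0.4277×0.312×0.84 + 0.684663×0.312×0.16
        = 0.017338 + 0.051246 + 0.112092 + 0.034178 = 0.214854
The terms with nearby quarry blast present sum to 0.085424, so
  P(nearby quarry blast | spike, ¬heavy truck traffic) = 0.085424 / 0.214854 ≈ 0.398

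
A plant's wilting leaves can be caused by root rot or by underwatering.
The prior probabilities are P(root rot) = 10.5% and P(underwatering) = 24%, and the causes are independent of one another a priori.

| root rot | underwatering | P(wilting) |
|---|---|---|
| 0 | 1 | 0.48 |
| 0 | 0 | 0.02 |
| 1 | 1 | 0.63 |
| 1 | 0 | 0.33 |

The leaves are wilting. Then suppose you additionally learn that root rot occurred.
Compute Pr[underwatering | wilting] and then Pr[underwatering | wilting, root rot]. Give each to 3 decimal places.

Pr[underwatering | wilting] ≈ 0.749; Pr[underwatering | wilting, root rot] ≈ 0.376

By total probability over the 4 (root rot, underwatering) configurations:
  P(wilting) = 0.02·0.895·0.76 + 0.48·0.895·0.24 + 0.33·0.105·0.76 + 0.63·0.105·0.24
        = 0.013604 + 0.103104 + 0.026334 + 0.015876 = 0.158918
The terms with underwatering present sum to 0.118980, so
  P(underwatering | wilting) = 0.118980 / 0.158918 ≈ 0.749

With the extra evidence:
Enumerate both values of underwatering and weight by the priors:
  P(wilting | root rot) = 0.33·0.76 + 0.63·0.24
        = 0.250800 + 0.151200 = 0.402000
Keeping only the underwatering-present terms gives 0.151200, so
  P(underwatering | wilting, root rot) = 0.151200 / 0.402000 ≈ 0.376
— root rot explains away the evidence for underwatering.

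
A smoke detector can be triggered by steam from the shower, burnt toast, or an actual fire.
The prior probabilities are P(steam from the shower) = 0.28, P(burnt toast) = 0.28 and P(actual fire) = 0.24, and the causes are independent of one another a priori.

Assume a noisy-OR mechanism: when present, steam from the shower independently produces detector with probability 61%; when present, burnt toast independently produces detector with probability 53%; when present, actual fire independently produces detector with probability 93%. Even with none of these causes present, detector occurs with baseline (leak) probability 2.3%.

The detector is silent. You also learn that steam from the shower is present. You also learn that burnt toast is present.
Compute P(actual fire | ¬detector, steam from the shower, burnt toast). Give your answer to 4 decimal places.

P(actual fire | ¬detector, steam from the shower, burnt toast) ≈ 0.0216

Under noisy-OR, P(detector | causes) = 1 − (1−0.023)·∏(1−qᵢ) over the active causes.
P(¬detector | steam from the shower, burnt toast) = 0.179084·0.76 + 0.012536·0.24 = 0.136104 + 0.003009 = 0.139113
Of this, 0.003009 comes from 0.012536·0.24 (the actual fire=true cases).
P(actual fire | ¬detector, steam from the shower, burnt toast) = 0.003009 / 0.139113 ≈ 0.0216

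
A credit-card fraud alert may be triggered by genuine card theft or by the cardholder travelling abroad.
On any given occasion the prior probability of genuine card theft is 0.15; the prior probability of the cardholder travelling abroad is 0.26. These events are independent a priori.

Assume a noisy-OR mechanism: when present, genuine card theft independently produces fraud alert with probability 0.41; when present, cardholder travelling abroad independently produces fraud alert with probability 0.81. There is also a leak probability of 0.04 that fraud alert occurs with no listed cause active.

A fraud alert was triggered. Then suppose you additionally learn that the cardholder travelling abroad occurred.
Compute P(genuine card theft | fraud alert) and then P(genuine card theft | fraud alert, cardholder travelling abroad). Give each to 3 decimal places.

P(genuine card theft | fraud alert) ≈ 0.287; P(genuine card theft | fraud alert, cardholder travelling abroad) ≈ 0.162

Under noisy-OR, P(fraud alert | causes) = 1 − (1−0.04)·∏(1−qᵢ) over the active causes.
Sum P(fraud alert|·) weighted by the priors over the 4 (genuine card theft, cardholder travelling abroad) configurations:
  P(fraud alert) = 0.04*0.85*0.74 + 0.8176*0.85*0.26 + 0.4336*0.15*0.74 + 0.892384*0.15*0.26
        = 0.025160 + 0.180690 + 0.048130 + 0.034803 = 0.288783
Keeping only the genuine card theft-present terms gives 0.082933, so
  P(genuine card theft | fraud alert) = 0.082933 / 0.288783 ≈ 0.287

Now condition on the additional information:
P(fraud alert | cardholder travelling abroad) = 0.8176·0.85 + 0.892384·0.15 = 0.694960 + 0.133858 = 0.828818
The genuine card theft-present share is 0.892384·0.15 = 0.133858.
Hence the posterior is 0.133858/0.828818 ≈ 0.162.
This is intercausal reasoning (explaining away): once cardholder travelling abroad accounts for the fraud alert, genuine card theft becomes less likely.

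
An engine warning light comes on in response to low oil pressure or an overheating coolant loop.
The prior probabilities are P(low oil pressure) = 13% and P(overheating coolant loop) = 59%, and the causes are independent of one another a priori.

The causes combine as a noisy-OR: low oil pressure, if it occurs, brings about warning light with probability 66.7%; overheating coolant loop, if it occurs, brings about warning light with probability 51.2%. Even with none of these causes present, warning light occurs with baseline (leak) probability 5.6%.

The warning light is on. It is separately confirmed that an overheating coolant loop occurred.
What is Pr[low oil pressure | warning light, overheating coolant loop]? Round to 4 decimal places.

Under noisy-OR, P(warning light | causes) = 1 − (1−0.056)·∏(1−qᵢ) over the active causes.
Weight on low oil pressure=true, given the evidence: 0.846596×0.13 = 0.110057
The normalizing constant is 0.539328×0.87 + 0.846596×0.13 = 0.579272
P(low oil pressure | warning light, overheating coolant loop) = 0.110057/0.579272 ≈ 0.1900

Pr[low oil pressure | warning light, overheating coolant loop] ≈ 0.1900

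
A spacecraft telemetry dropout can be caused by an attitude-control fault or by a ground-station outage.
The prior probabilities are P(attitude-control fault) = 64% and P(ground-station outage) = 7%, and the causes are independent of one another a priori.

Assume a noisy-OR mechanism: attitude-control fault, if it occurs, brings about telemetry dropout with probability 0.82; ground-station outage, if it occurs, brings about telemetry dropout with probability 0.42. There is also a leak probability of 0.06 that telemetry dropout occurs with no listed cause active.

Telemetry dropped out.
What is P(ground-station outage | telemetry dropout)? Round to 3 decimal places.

Under noisy-OR, P(telemetry dropout | causes) = 1 − (1−0.06)·∏(1−qᵢ) over the active causes.
Weight on ground-station outage=true, given the evidence: 0.011461 + 0.040404 = 0.051865
Normalizer over all consistent configurations: 0.06×0.36×0.93 + 0.4548×0.36×0.07 + 0.8308×0.64×0.93 + 0.901864×0.64×0.07 = 0.566445
Posterior = 0.051865 / 0.566445 ≈ 0.092

P(ground-station outage | telemetry dropout) ≈ 0.092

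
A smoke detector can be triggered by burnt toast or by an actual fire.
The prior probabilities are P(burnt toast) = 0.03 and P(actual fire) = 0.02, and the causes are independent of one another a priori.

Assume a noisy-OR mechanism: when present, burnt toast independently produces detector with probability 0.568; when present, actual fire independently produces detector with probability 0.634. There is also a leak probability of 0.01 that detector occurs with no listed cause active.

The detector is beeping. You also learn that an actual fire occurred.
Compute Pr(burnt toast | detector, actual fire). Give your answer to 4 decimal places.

Under noisy-OR, P(detector | causes) = 1 − (1−0.01)·∏(1−qᵢ) over the active causes.
P(detector | actual fire) = 0.63766·0.97 + 0.843469·0.03 = 0.618530 + 0.025304 = 0.643834
The burnt toast-present share is 0.843469·0.03 = 0.025304.
P(burnt toast | detector, actual fire) = 0.025304 / 0.643834 ≈ 0.0393

Pr(burnt toast | detector, actual fire) ≈ 0.0393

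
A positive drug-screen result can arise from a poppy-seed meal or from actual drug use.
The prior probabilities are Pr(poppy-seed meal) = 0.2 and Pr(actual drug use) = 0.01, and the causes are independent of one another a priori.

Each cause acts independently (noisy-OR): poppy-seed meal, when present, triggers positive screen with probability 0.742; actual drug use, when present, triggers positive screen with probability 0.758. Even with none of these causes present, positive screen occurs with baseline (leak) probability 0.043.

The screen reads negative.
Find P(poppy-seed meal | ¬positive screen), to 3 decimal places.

P(poppy-seed meal | ¬positive screen) ≈ 0.061

Under noisy-OR, P(positive screen | causes) = 1 − (1−0.043)·∏(1−qᵢ) over the active causes.
For the numerator, keep only poppy-seed meal=true terms: 0.048887 + 0.000120 = 0.049007
Normalizer over all consistent configurations: 0.957*0.8*0.99 + 0.231594*0.8*0.01 + 0.246906*0.2*0.99 + 0.059751*0.2*0.01 = 0.808804
P(poppy-seed meal | ¬positive screen) = 0.049007/0.808804 ≈ 0.061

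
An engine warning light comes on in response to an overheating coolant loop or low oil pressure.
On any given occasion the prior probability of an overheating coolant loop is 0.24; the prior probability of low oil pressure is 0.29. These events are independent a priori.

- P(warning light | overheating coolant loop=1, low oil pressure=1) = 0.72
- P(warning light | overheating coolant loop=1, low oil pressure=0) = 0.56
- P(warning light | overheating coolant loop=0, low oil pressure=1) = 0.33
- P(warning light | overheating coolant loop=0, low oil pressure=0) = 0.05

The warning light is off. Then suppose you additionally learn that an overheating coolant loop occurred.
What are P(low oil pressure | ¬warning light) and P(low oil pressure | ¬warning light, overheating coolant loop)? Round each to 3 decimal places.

P(¬warning light) = 0.95·0.76·0.71 + 0.67·0.76·0.29 + 0.44·0.24·0.71 + 0.28·0.24·0.29 = 0.512620 + 0.147668 + 0.074976 + 0.019488 = 0.754752
Restricting to configurations with low oil pressure present: 0.147668 + 0.019488 = 0.167156.
So P(low oil pressure | ¬warning light) = 0.167156/0.754752 ≈ 0.221.

Now also conditioning on overheating coolant loop=true:
For the numerator, keep only low oil pressure=true terms: 0.28×0.29 = 0.081200
Normalizer over all consistent configurations: 0.44×0.71 + 0.28×0.29 = 0.393600
Posterior = 0.081200 / 0.393600 ≈ 0.206

P(low oil pressure | ¬warning light) ≈ 0.221; P(low oil pressure | ¬warning light, overheating coolant loop) ≈ 0.206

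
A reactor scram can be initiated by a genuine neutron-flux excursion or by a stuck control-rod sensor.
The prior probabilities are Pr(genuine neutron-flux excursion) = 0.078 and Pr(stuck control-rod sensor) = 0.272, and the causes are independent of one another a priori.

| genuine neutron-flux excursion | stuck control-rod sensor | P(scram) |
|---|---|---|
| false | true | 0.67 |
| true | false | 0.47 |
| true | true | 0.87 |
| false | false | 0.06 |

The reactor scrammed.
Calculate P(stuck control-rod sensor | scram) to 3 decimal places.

By total probability over the 4 (genuine neutron-flux excursion, stuck control-rod sensor) configurations:
  P(scram) = 0.06·0.922·0.728 + 0.67·0.922·0.272 + 0.47·0.078·0.728 + 0.87·0.078·0.272
        = 0.040273 + 0.168025 + 0.026688 + 0.018458 = 0.253444
Keeping only the stuck control-rod sensor-present terms gives 0.186483, so
  P(stuck control-rod sensor | scram) = 0.186483 / 0.253444 ≈ 0.736

P(stuck control-rod sensor | scram) ≈ 0.736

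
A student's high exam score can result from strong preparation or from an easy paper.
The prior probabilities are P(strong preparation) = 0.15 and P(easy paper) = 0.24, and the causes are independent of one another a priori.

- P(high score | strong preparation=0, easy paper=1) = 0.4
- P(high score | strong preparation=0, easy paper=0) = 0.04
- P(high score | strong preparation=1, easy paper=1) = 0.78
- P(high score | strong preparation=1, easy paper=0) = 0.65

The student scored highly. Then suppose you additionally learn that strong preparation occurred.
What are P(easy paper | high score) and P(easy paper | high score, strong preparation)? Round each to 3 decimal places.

P(easy paper | high score) ≈ 0.523; P(easy paper | high score, strong preparation) ≈ 0.275

P(high score) = 0.04*0.85*0.76 + 0.4*0.85*0.24 + 0.65*0.15*0.76 + 0.78*0.15*0.24 = 0.025840 + 0.081600 + 0.074100 + 0.028080 = 0.209620
Restricting to configurations with easy paper present: 0.081600 + 0.028080 = 0.109680.
Hence the posterior is 0.109680/0.209620 ≈ 0.523.

Now also conditioning on strong preparation=true:
By total probability over both values of easy paper:
  P(high score | strong preparation) = 0.65·0.76 + 0.78·0.24
        = 0.494000 + 0.187200 = 0.681200
The terms with easy paper present sum to 0.187200, so
  P(easy paper | high score, strong preparation) = 0.187200 / 0.681200 ≈ 0.275
This is intercausal reasoning (explaining away): once strong preparation accounts for the high score, easy paper becomes less likely.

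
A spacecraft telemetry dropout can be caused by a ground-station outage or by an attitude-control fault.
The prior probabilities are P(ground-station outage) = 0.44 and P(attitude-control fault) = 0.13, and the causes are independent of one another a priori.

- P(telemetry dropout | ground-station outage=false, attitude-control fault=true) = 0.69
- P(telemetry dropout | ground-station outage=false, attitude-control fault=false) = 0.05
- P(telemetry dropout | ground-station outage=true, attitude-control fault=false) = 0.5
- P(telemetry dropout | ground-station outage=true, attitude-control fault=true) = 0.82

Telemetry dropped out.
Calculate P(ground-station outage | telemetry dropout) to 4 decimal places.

By total probability over the 4 (ground-station outage, attitude-control fault) configurations:
  P(telemetry dropout) = 0.05×0.56×0.87 + 0.69×0.56×0.13 + 0.5×0.44×0.87 + 0.82×0.44×0.13
        = 0.024360 + 0.050232 + 0.191400 + 0.046904 = 0.312896
The terms with ground-station outage present sum to 0.238304, so
  P(ground-station outage | telemetry dropout) = 0.238304 / 0.312896 ≈ 0.7616

P(ground-station outage | telemetry dropout) ≈ 0.7616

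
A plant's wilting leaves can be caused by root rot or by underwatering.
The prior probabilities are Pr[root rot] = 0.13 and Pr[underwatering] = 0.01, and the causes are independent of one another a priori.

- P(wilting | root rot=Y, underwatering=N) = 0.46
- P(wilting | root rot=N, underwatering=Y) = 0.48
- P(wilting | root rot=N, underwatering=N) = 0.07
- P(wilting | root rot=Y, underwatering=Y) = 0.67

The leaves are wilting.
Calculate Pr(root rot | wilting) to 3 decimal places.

Pr(root rot | wilting) ≈ 0.482

By total probability over the 4 (root rot, underwatering) configurations:
  P(wilting) = 0.07×0.87×0.99 + 0.48×0.87×0.01 + 0.46×0.13×0.99 + 0.67×0.13×0.01
        = 0.060291 + 0.004176 + 0.059202 + 0.000871 = 0.124540
The terms with root rot present sum to 0.060073, so
  P(root rot | wilting) = 0.060073 / 0.124540 ≈ 0.482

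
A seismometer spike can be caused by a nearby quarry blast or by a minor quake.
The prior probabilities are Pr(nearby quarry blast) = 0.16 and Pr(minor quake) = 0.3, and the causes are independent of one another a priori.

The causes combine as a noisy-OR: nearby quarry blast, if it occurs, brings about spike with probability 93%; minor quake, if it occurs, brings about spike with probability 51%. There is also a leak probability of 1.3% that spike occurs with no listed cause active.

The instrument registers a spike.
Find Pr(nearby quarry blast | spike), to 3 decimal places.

Under noisy-OR, P(spike | causes) = 1 − (1−0.013)·∏(1−qᵢ) over the active causes.
P(spike) = 0.013·0.84·0.7 + 0.51637·0.84·0.3 + 0.93091·0.16·0.7 + 0.966146·0.16·0.3 = 0.007644 + 0.130125 + 0.104262 + 0.046375 = 0.288406
The nearby quarry blast-present share is 0.104262 + 0.046375 = 0.150637.
P(nearby quarry blast | spike) = 0.150637 / 0.288406 ≈ 0.522

Pr(nearby quarry blast | spike) ≈ 0.522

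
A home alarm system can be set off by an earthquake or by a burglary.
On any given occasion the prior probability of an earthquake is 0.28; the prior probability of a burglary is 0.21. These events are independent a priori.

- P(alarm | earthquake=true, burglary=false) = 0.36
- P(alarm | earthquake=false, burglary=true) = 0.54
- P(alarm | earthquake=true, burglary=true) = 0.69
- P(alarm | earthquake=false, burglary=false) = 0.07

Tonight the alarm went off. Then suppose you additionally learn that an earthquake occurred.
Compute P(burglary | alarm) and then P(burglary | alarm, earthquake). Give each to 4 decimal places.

By total probability over the 4 (earthquake, burglary) configurations:
  P(alarm) = 0.07×0.72×0.79 + 0.54×0.72×0.21 + 0.36×0.28×0.79 + 0.69×0.28×0.21
        = 0.039816 + 0.081648 + 0.079632 + 0.040572 = 0.241668
Configurations with burglary contribute 0.122220, so
  P(burglary | alarm) = 0.122220 / 0.241668 ≈ 0.5057

Now condition on the additional information:
By total probability over both values of burglary:
  P(alarm | earthquake) = 0.36×0.79 + 0.69×0.21
        = 0.284400 + 0.144900 = 0.429300
Configurations with burglary contribute 0.144900, so
  P(burglary | alarm, earthquake) = 0.144900 / 0.429300 ≈ 0.3375
The drop from 0.5057 to 0.3375 is the explaining-away (discounting) effect.

P(burglary | alarm) ≈ 0.5057; P(burglary | alarm, earthquake) ≈ 0.3375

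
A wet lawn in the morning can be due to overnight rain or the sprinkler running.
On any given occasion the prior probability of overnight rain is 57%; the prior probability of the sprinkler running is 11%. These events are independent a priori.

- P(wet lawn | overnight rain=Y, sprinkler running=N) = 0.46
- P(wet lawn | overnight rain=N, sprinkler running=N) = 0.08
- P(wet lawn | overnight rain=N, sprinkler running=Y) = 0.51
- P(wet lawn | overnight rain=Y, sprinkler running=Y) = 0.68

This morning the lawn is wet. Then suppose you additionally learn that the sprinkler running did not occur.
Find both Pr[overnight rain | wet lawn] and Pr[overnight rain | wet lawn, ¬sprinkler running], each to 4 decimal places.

Pr[overnight rain | wet lawn] ≈ 0.8345; Pr[overnight rain | wet lawn, ¬sprinkler running] ≈ 0.8840

By total probability over the 4 (overnight rain, sprinkler running) configurations:
  P(wet lawn) = 0.08*0.43*0.89 + 0.51*0.43*0.11 + 0.46*0.57*0.89 + 0.68*0.57*0.11
        = 0.030616 + 0.024123 + 0.233358 + 0.042636 = 0.330733
The terms with overnight rain present sum to 0.275994, so
  P(overnight rain | wet lawn) = 0.275994 / 0.330733 ≈ 0.8345

Now also conditioning on sprinkler running≠true:
P(wet lawn | ¬sprinkler running) = 0.08·0.43 + 0.46·0.57 = 0.034400 + 0.262200 = 0.296600
The overnight rain-present share is 0.46·0.57 = 0.262200.
Hence the posterior is 0.262200/0.296600 ≈ 0.8840.
Ruling out sprinkler running raises the posterior on overnight rain — the flip side of explaining away.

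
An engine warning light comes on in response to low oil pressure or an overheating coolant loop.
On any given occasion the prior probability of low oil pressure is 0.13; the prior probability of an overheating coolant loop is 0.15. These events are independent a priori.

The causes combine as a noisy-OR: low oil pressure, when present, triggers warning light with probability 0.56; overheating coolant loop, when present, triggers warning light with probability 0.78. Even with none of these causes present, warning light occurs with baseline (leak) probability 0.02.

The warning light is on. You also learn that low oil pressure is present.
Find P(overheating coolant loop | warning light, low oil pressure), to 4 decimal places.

P(overheating coolant loop | warning light, low oil pressure) ≈ 0.2192

Under noisy-OR, P(warning light | causes) = 1 − (1−0.02)·∏(1−qᵢ) over the active causes.
By total probability over both values of overheating coolant loop:
  P(warning light | low oil pressure) = 0.5688×0.85 + 0.905136×0.15
        = 0.483480 + 0.135770 = 0.619250
Keeping only the overheating coolant loop-present terms gives 0.135770, so
  P(overheating coolant loop | warning light, low oil pressure) = 0.135770 / 0.619250 ≈ 0.2192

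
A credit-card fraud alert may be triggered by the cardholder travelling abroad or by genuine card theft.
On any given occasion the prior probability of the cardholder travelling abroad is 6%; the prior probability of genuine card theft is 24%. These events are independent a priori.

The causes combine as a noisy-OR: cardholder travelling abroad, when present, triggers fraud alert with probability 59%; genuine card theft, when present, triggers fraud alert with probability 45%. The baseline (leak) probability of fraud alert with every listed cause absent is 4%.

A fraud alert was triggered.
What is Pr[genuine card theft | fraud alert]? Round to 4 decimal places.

Under noisy-OR, P(fraud alert | causes) = 1 − (1−0.04)·∏(1−qᵢ) over the active causes.
For the numerator, keep only genuine card theft=true terms: 0.106483 + 0.011283 = 0.117766
Normalizer over all consistent configurations: 0.04×0.94×0.76 + 0.472×0.94×0.24 + 0.6064×0.06×0.76 + 0.78352×0.06×0.24 = 0.173994
P(genuine card theft | fraud alert) = 0.117766/0.173994 ≈ 0.6768

Pr[genuine card theft | fraud alert] ≈ 0.6768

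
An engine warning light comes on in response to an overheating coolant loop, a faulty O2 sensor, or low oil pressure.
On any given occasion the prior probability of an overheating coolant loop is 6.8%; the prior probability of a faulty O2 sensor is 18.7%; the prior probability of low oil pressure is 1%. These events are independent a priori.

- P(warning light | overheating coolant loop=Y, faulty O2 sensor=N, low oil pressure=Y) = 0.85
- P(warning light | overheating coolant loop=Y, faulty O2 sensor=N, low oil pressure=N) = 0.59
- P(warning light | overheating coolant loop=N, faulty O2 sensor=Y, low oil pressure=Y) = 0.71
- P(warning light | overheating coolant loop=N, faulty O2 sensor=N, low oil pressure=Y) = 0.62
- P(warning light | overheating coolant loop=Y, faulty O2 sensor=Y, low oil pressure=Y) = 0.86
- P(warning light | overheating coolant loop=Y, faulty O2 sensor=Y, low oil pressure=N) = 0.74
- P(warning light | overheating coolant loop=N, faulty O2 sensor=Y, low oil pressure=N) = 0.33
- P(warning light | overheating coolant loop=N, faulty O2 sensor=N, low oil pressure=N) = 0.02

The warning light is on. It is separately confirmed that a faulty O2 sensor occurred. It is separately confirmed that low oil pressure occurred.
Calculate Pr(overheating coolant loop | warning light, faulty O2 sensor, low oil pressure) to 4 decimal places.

P(warning light | faulty O2 sensor, low oil pressure) = 0.71×0.932 + 0.86×0.068 = 0.661720 + 0.058480 = 0.720200
Restricting to configurations with overheating coolant loop present: 0.86×0.068 = 0.058480.
P(overheating coolant loop | warning light, faulty O2 sensor, low oil pressure) = 0.058480 / 0.720200 ≈ 0.0812

Pr(overheating coolant loop | warning light, faulty O2 sensor, low oil pressure) ≈ 0.0812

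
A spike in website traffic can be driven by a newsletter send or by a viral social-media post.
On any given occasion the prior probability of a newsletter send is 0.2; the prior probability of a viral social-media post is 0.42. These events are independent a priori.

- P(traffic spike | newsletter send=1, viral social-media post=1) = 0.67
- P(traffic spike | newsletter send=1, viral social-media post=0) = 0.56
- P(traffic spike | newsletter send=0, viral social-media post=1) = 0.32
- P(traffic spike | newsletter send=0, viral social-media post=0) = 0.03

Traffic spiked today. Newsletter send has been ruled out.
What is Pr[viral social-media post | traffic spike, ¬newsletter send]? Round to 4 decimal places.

Pr[viral social-media post | traffic spike, ¬newsletter send] ≈ 0.8854

Weight on viral social-media post=true, given the evidence: 0.32×0.42 = 0.134400
Denominator P(traffic spike | ¬newsletter send): 0.03×0.58 + 0.32×0.42 = 0.151800
P(viral social-media post | traffic spike, ¬newsletter send) = 0.134400/0.151800 ≈ 0.8854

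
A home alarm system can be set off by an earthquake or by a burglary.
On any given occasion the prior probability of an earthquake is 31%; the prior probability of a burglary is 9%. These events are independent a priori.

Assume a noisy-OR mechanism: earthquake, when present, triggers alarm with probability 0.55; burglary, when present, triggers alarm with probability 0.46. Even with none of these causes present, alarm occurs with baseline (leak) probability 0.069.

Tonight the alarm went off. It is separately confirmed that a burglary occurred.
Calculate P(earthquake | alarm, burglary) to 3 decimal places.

P(earthquake | alarm, burglary) ≈ 0.411

Under noisy-OR, P(alarm | causes) = 1 − (1−0.069)·∏(1−qᵢ) over the active causes.
Sum P(alarm|·) weighted by the priors over both values of earthquake:
  P(alarm | burglary) = 0.49726*0.69 + 0.773767*0.31
        = 0.343109 + 0.239868 = 0.582977
The terms with earthquake present sum to 0.239868, so
  P(earthquake | alarm, burglary) = 0.239868 / 0.582977 ≈ 0.411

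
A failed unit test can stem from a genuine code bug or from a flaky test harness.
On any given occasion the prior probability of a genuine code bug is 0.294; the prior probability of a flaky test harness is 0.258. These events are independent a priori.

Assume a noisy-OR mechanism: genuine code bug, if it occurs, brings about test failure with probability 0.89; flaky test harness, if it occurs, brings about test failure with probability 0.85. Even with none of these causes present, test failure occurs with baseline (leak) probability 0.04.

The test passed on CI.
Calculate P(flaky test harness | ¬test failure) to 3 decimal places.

P(flaky test harness | ¬test failure) ≈ 0.050

Under noisy-OR, P(test failure | causes) = 1 − (1−0.04)·∏(1−qᵢ) over the active causes.
Numerator (weight on configurations with flaky test harness): 0.026229 + 0.001201 = 0.027430
Denominator P(¬test failure): 0.96×0.706×0.742 + 0.144×0.706×0.258 + 0.1056×0.294×0.742 + 0.01584×0.294×0.258 = 0.553364
Posterior = 0.027430 / 0.553364 ≈ 0.050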